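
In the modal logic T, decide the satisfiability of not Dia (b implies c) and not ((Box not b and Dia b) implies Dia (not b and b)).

1. not Dia (b implies c) and not ((Box not b and Dia b) implies Dia (not b and b)), w0
2. not Dia (b implies c), w0
3. not ((Box not b and Dia b) implies Dia (not b and b)), w0
4. Box not b and Dia b, w0
5. not Dia (not b and b), w0
6. Box not b, w0
7. Dia b, w0
8. not (b implies c), w0
9. b, w0
10. not c, w0
11. not (not b and b), w0
12. not b, w0
Accessibility: w0Rw0
Branch closes: b and not b both at w0.
(One branch shown.) All branches close.

Unsatisfiable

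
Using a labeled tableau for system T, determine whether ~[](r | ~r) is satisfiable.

No, unsatisfiable

1. ~[](r | ~r), 0
2. ~(r | ~r), 1
3. ~r, 1
4. r, 1
Accessibility: 0R0, 0R1, 1R1
Branch closes: r and ~r both at 1.
(One branch shown.) All branches close.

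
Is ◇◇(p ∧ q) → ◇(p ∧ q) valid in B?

No, not valid

Tableau for the negation ¬(◇◇(p ∧ q) → ◇(p ∧ q)):
1. ¬(◇◇(p ∧ q) → ◇(p ∧ q)), w0
2. ◇◇(p ∧ q), w0
3. ¬◇(p ∧ q), w0
4. ¬(p ∧ q), w0
5. ¬q, w0
6. ◇(p ∧ q), w1
7. ¬(p ∧ q), w1
8. ¬q, w1
9. p ∧ q, w2
10. p, w2
11. q, w2
Accessibility: w0Rw0, w0Rw1, w1Rw0, w1Rw1, w1Rw2, w2Rw1, w2Rw2
The negation has an open branch (countermodel exists).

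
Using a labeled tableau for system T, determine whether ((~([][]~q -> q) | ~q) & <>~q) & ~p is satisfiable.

Yes, satisfiable

1. ((~([][]~q -> q) | ~q) & <>~q) & ~p, u
2. (~([][]~q -> q) | ~q) & <>~q, u
3. ~p, u
4. ~([][]~q -> q) | ~q, u
5. <>~q, u
6. ~q, u
7. ~q, v
Accessibility: uRu, uRv, vRv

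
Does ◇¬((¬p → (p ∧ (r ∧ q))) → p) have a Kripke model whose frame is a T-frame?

Unsatisfiable (every branch closes)

1. ◇¬((¬p → (p ∧ (r ∧ q))) → p), 0
2. ¬((¬p → (p ∧ (r ∧ q))) → p), 1   [◇-rule on 1: fresh world 1, 0R1]
3. ¬p → (p ∧ (r ∧ q)), 1   [¬→-rule on 2]
4. ¬p, 1   [¬→-rule on 2]
5. p ∧ (r ∧ q), 1   [→-rule on 3 (branches; this branch)]
6. p, 1   [∧-rule on 5]
7. r ∧ q, 1   [∧-rule on 5]
Accessibility: 0R0, 0R1, 1R1
Branch closes: p and ¬p both at 1.
Every branch closes; the branch above is one of them.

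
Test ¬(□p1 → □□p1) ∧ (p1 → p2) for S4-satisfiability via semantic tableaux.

1. ¬(□p1 → □□p1) ∧ (p1 → p2), w0
2. ¬(□p1 → □□p1), w0
3. p1 → p2, w0
4. □p1, w0
5. ¬□□p1, w0
6. p1, w0
7. p2, w0
8. ¬□p1, w1
9. p1, w1
10. ¬p1, w2
11. p1, w2
Accessibility: w0Rw0, w0Rw1, w0Rw2, w1Rw1, w1Rw2, w2Rw2
Branch closes: p1 and ¬p1 both at w2.
All branches of the tableau close; one closing branch shown above.

Unsatisfiable (every branch closes)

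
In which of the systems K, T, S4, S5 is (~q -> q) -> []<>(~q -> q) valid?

S5

S4-tableau for the negation ~((~q -> q) -> []<>(~q -> q)):
1. ~((~q -> q) -> []<>(~q -> q)), u
2. ~q -> q, u   [~->-rule on 1]
3. ~[]<>(~q -> q), u   [~->-rule on 1]
4. q, u   [->-rule on 2 (branches; this branch)]
5. ~<>(~q -> q), v   [~[]-rule on 3: fresh world v, uRv]
6. ~(~q -> q), v   [~<>-rule on 5 via vRv]
7. ~q, v   [~->-rule on 6]
Accessibility: uRu, uRv, vRv
Complete open branch: countermodel on an S4-frame, so not valid in S4, nor in K, T (the same frame is also a K-frame and a T-frame).
S5-tableau for the negation ~((~q -> q) -> []<>(~q -> q)):
1. ~((~q -> q) -> []<>(~q -> q)), u
2. ~q -> q, u   [~->-rule on 1]
3. ~[]<>(~q -> q), u   [~->-rule on 1]
4. q, u   [->-rule on 2 (branches; this branch)]
5. ~<>(~q -> q), v   [~[]-rule on 3: fresh world v, uRv]
6. ~(~q -> q), u   [~<>-rule on 5 via vRu]
7. ~q, u   [~->-rule on 6]
Accessibility: uRu, uRv, vRu, vRv
Branch closes: q and ~q both at u.
Every branch closes (one shown): valid in S5.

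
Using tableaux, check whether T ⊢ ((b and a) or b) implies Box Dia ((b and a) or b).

Tableau for the negation not (((b and a) or b) implies Box Dia ((b and a) or b)):
1. not (((b and a) or b) implies Box Dia ((b and a) or b)), u
2. (b and a) or b, u   [neg-implies-rule on 1]
3. not Box Dia ((b and a) or b), u   [neg-implies-rule on 1]
4. b, u   [or-rule on 2 (branches; this branch)]
5. not Dia ((b and a) or b), v   [neg-Box-rule on 3: fresh world v, uRv]
6. not ((b and a) or b), v   [neg-Dia-rule on 5 via vRv]
7. not (b and a), v   [neg-or-rule on 6]
8. not b, v   [neg-or-rule on 6]
9. not a, v   [neg-and-rule on 7 (branches; this branch)]
Accessibility: uRu, uRv, vRv
The negation has an open branch (countermodel exists).

Not valid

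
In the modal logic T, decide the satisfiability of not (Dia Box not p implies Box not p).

1. not (Dia Box not p implies Box not p), w0
2. Dia Box not p, w0
3. not Box not p, w0
4. Box not p, w1
5. not p, w1
6. p, w2
Accessibility: w0Rw0, w0Rw1, w0Rw2, w1Rw1, w2Rw2

Satisfiable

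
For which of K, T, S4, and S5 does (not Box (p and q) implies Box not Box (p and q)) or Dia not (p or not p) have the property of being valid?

S5-tableau for the negation not ((not Box (p and q) implies Box not Box (p and q)) or Dia not (p or not p)):
1. not ((not Box (p and q) implies Box not Box (p and q)) or Dia not (p or not p)), u
2. not (not Box (p and q) implies Box not Box (p and q)), u
3. not Dia not (p or not p), u
4. not Box (p and q), u
5. not Box not Box (p and q), u
6. p or not p, u
7. p, u
8. not (p and q), v
9. p or not p, v
10. not q, v
11. not p, v
12. Box (p and q), w
13. p or not p, w
14. p and q, u
15. q, u
16. p and q, v
17. p, v
18. q, v
Accessibility: uRu, uRv, uRw, vRu, vRv, vRw, wRu, wRv, wRw
Branch closes: p and not p both at v.
Every branch closes (one shown): valid in S5.
S4-tableau for the negation not ((not Box (p and q) implies Box not Box (p and q)) or Dia not (p or not p)):
1. not ((not Box (p and q) implies Box not Box (p and q)) or Dia not (p or not p)), u
2. not (not Box (p and q) implies Box not Box (p and q)), u
3. not Dia not (p or not p), u
4. not Box (p and q), u
5. not Box not Box (p and q), u
6. p or not p, u
7. not p, u
8. not (p and q), v
9. p or not p, v
10. not q, v
11. not p, v
12. Box (p and q), w
13. p or not p, w
14. p and q, w
15. p, w
16. q, w
Accessibility: uRu, uRv, uRw, vRv, wRw
Complete open branch: countermodel on an S4-frame, so not valid in S4, nor in K, T (the same frame is also a K-frame and a T-frame).

S5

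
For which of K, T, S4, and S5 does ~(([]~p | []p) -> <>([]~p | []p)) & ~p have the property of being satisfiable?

K

T-tableau for the formula:
1. ~(([]~p | []p) -> <>([]~p | []p)) & ~p, w0
2. ~(([]~p | []p) -> <>([]~p | []p)), w0
3. ~p, w0
4. []~p | []p, w0
5. ~<>([]~p | []p), w0
6. ~([]~p | []p), w0
7. ~[]~p, w0
8. ~[]p, w0
9. []~p, w0
10. p, w1
11. ~([]~p | []p), w1
12. ~[]~p, w1
13. ~[]p, w1
14. ~p, w1
Accessibility: w0Rw0, w0Rw1, w1Rw1
Branch closes: p and ~p both at w1.
Every branch closes (one shown): unsatisfiable in T, hence also in S4, S5 (every S4/S5-frame is a T-frame).
K-tableau for the formula:
1. ~(([]~p | []p) -> <>([]~p | []p)) & ~p, w0
2. ~(([]~p | []p) -> <>([]~p | []p)), w0
3. ~p, w0
4. []~p | []p, w0
5. ~<>([]~p | []p), w0
6. []p, w0
Complete open branch: satisfiable in K.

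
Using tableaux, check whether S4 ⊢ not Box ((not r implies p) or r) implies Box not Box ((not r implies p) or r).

Not valid

Tableau for the negation not (not Box ((not r implies p) or r) implies Box not Box ((not r implies p) or r)):
1. not (not Box ((not r implies p) or r) implies Box not Box ((not r implies p) or r)), u
2. not Box ((not r implies p) or r), u
3. not Box not Box ((not r implies p) or r), u
4. not ((not r implies p) or r), v
5. not (not r implies p), v
6. not r, v
7. not p, v
8. Box ((not r implies p) or r), w
9. (not r implies p) or r, w
10. r, w
Accessibility: uRu, uRv, uRw, vRv, wRw
The negation has an open branch (countermodel exists).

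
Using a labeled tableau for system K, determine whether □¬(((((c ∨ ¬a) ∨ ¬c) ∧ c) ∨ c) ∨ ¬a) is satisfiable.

Satisfiable (open branch found)

1. □¬(((((c ∨ ¬a) ∨ ¬c) ∧ c) ∨ c) ∨ ¬a), w0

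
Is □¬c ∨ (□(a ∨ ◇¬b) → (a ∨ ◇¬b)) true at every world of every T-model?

Tableau for the negation ¬(□¬c ∨ (□(a ∨ ◇¬b) → (a ∨ ◇¬b))):
1. ¬(□¬c ∨ (□(a ∨ ◇¬b) → (a ∨ ◇¬b))), 0
2. ¬□¬c, 0
3. ¬(□(a ∨ ◇¬b) → (a ∨ ◇¬b)), 0
4. □(a ∨ ◇¬b), 0
5. ¬(a ∨ ◇¬b), 0
6. ¬a, 0
7. ¬◇¬b, 0
8. a ∨ ◇¬b, 0
9. b, 0
10. ◇¬b, 0
11. c, 1
12. a ∨ ◇¬b, 1
13. b, 1
14. ◇¬b, 1
15. ¬b, 2
16. a ∨ ◇¬b, 2
17. b, 2
Accessibility: 0R0, 0R1, 0R2, 1R1, 2R2
Branch closes: b and ¬b both at 2.
All branches of the negation close; one closing branch shown above.

Valid in T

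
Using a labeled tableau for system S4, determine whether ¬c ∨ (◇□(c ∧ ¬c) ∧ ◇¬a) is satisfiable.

1. ¬c ∨ (◇□(c ∧ ¬c) ∧ ◇¬a), u
2. ¬c, u
Accessibility: uRu

Yes, satisfiable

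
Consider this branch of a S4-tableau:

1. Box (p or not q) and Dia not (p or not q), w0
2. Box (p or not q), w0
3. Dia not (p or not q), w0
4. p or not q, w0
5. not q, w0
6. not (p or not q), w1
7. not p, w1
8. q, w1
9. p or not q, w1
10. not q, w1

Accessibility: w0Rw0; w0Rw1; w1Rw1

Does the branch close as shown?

Both q and not q appear at w1.

Yes, closed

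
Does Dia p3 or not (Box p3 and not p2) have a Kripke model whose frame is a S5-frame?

1. Dia p3 or not (Box p3 and not p2), 0
2. not (Box p3 and not p2), 0
3. p2, 0
Accessibility: 0R0

Yes, satisfiable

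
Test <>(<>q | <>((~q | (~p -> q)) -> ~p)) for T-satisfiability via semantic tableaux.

Yes, satisfiable

1. <>(<>q | <>((~q | (~p -> q)) -> ~p)), 0
2. <>q | <>((~q | (~p -> q)) -> ~p), 1   [<>-rule on 1: fresh world 1, 0R1]
3. <>((~q | (~p -> q)) -> ~p), 1   [|-rule on 2 (branches; this branch)]
4. (~q | (~p -> q)) -> ~p, 2   [<>-rule on 3: fresh world 2, 1R2]
5. ~p, 2   [->-rule on 4 (branches; this branch)]
Accessibility: 0R0, 0R1, 1R1, 1R2, 2R2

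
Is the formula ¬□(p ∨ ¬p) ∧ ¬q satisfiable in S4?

No, unsatisfiable

1. ¬□(p ∨ ¬p) ∧ ¬q, 0
2. ¬□(p ∨ ¬p), 0   [∧-rule on 1]
3. ¬q, 0   [∧-rule on 1]
4. ¬(p ∨ ¬p), 1   [¬□-rule on 2: fresh world 1, 0R1]
5. ¬p, 1   [¬∨-rule on 4]
6. p, 1   [¬∨-rule on 4]
Accessibility: 0R0, 0R1, 1R1
Branch closes: p and ¬p both at 1.
(One branch shown.) All branches close.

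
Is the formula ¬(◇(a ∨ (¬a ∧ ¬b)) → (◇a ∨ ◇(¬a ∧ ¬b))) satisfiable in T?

Unsatisfiable (every branch closes)

1. ¬(◇(a ∨ (¬a ∧ ¬b)) → (◇a ∨ ◇(¬a ∧ ¬b))), w0
2. ◇(a ∨ (¬a ∧ ¬b)), w0
3. ¬(◇a ∨ ◇(¬a ∧ ¬b)), w0
4. ¬◇a, w0
5. ¬◇(¬a ∧ ¬b), w0
6. ¬a, w0
7. ¬(¬a ∧ ¬b), w0
8. b, w0
9. a ∨ (¬a ∧ ¬b), w1
10. ¬a, w1
11. ¬(¬a ∧ ¬b), w1
12. ¬a ∧ ¬b, w1
13. ¬b, w1
14. b, w1
Accessibility: w0Rw0, w0Rw1, w1Rw1
Branch closes: b and ¬b both at w1.
Every branch closes; the branch above is one of them.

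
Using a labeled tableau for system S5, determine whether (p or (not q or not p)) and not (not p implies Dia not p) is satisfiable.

1. (p or (not q or not p)) and not (not p implies Dia not p), w0
2. p or (not q or not p), w0
3. not (not p implies Dia not p), w0
4. not p, w0
5. not Dia not p, w0
6. p, w0
Accessibility: w0Rw0
Branch closes: p and not p both at w0.
Every branch closes; the branch above is one of them.

No, unsatisfiable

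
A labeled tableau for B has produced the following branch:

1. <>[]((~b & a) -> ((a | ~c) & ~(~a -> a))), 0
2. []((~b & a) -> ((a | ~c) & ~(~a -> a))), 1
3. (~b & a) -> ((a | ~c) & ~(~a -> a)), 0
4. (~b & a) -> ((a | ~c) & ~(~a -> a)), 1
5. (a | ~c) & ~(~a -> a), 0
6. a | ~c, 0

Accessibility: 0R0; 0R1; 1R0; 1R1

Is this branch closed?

No atom appears with both signs at the same world.

Open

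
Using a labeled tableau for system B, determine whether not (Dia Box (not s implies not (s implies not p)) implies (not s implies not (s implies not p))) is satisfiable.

Unsatisfiable

1. not (Dia Box (not s implies not (s implies not p)) implies (not s implies not (s implies not p))), u
2. Dia Box (not s implies not (s implies not p)), u
3. not (not s implies not (s implies not p)), u
4. not s, u
5. s implies not p, u
6. not p, u
7. Box (not s implies not (s implies not p)), v
8. not s implies not (s implies not p), u
9. not s implies not (s implies not p), v
10. not (s implies not p), u
11. s, u
12. p, u
Accessibility: uRu, uRv, vRu, vRv
Branch closes: s and not s both at u.
(One branch shown.) All branches close.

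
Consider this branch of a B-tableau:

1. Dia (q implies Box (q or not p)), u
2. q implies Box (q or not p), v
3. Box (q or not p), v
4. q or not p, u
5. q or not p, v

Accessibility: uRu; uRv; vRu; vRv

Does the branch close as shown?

There is no literal clash: for every atom and world, at most one sign appears.

Not closed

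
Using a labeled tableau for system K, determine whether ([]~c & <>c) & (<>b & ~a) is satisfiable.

1. ([]~c & <>c) & (<>b & ~a), u
2. []~c & <>c, u
3. <>b & ~a, u
4. []~c, u
5. <>c, u
6. <>b, u
7. ~a, u
8. c, v
9. ~c, v
Accessibility: uRv
Branch closes: c and ~c both at v.
Every branch closes; the branch above is one of them.

Unsatisfiable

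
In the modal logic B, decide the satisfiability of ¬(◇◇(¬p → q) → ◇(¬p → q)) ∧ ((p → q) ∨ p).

1. ¬(◇◇(¬p → q) → ◇(¬p → q)) ∧ ((p → q) ∨ p), w0
2. ¬(◇◇(¬p → q) → ◇(¬p → q)), w0
3. (p → q) ∨ p, w0
4. ◇◇(¬p → q), w0
5. ¬◇(¬p → q), w0
6. ¬(¬p → q), w0
7. ¬p, w0
8. ¬q, w0
9. p → q, w0
10. ◇(¬p → q), w1
11. ¬(¬p → q), w1
12. ¬p, w1
13. ¬q, w1
14. ¬p → q, w2
15. q, w2
Accessibility: w0Rw0, w0Rw1, w1Rw0, w1Rw1, w1Rw2, w2Rw1, w2Rw2

Yes, satisfiable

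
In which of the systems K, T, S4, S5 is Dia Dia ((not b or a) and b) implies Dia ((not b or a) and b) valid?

S4-tableau for the negation not (Dia Dia ((not b or a) and b) implies Dia ((not b or a) and b)):
1. not (Dia Dia ((not b or a) and b) implies Dia ((not b or a) and b)), 0
2. Dia Dia ((not b or a) and b), 0
3. not Dia ((not b or a) and b), 0
4. not ((not b or a) and b), 0
5. not (not b or a), 0
6. b, 0
7. not a, 0
8. Dia ((not b or a) and b), 1
9. not ((not b or a) and b), 1
10. not (not b or a), 1
11. b, 1
12. not a, 1
13. (not b or a) and b, 2
14. not b or a, 2
15. b, 2
16. not ((not b or a) and b), 2
17. a, 2
18. not (not b or a), 2
19. not a, 2
Accessibility: 0R0, 0R1, 0R2, 1R1, 1R2, 2R2
Branch closes: a and not a both at 2.
Every branch closes (one shown): valid in S4, hence also in S5 (every theorem of S4 is a theorem of S5).
T-tableau for the negation not (Dia Dia ((not b or a) and b) implies Dia ((not b or a) and b)):
1. not (Dia Dia ((not b or a) and b) implies Dia ((not b or a) and b)), 0
2. Dia Dia ((not b or a) and b), 0
3. not Dia ((not b or a) and b), 0
4. not ((not b or a) and b), 0
5. not b, 0
6. Dia ((not b or a) and b), 1
7. not ((not b or a) and b), 1
8. not b, 1
9. (not b or a) and b, 2
10. not b or a, 2
11. b, 2
12. a, 2
Accessibility: 0R0, 0R1, 1R1, 1R2, 2R2
Complete open branch: countermodel on a T-frame, so not valid in T, nor in K (the same frame is also a K-frame).

S4, S5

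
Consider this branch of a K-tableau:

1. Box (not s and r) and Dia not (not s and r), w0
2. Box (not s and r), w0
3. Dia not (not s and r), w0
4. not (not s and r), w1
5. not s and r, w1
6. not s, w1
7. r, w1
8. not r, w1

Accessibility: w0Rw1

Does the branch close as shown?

Both r and not r appear at w1.

Yes, closed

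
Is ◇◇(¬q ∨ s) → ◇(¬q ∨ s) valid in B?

Tableau for the negation ¬(◇◇(¬q ∨ s) → ◇(¬q ∨ s)):
1. ¬(◇◇(¬q ∨ s) → ◇(¬q ∨ s)), 0
2. ◇◇(¬q ∨ s), 0   [¬→-rule on 1]
3. ¬◇(¬q ∨ s), 0   [¬→-rule on 1]
4. ¬(¬q ∨ s), 0   [¬◇-rule on 3 via 0R0]
5. q, 0   [¬∨-rule on 4]
6. ¬s, 0   [¬∨-rule on 4]
7. ◇(¬q ∨ s), 1   [◇-rule on 2: fresh world 1, 0R1]
8. ¬(¬q ∨ s), 1   [¬◇-rule on 3 via 0R1]
9. q, 1   [¬∨-rule on 8]
10. ¬s, 1   [¬∨-rule on 8]
11. ¬q ∨ s, 2   [◇-rule on 7: fresh world 2, 1R2]
12. s, 2   [∨-rule on 11 (branches; this branch)]
Accessibility: 0R0, 0R1, 1R0, 1R1, 1R2, 2R1, 2R2
The negation has an open branch (countermodel exists).

Not valid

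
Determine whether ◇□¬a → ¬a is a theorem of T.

Tableau for the negation ¬(◇□¬a → ¬a):
1. ¬(◇□¬a → ¬a), u
2. ◇□¬a, u   [¬→-rule on 1]
3. a, u   [¬→-rule on 1]
4. □¬a, v   [◇-rule on 2: fresh world v, uRv]
5. ¬a, v   [□-rule on 4 via vRv]
Accessibility: uRu, uRv, vRv
The negation has an open branch (countermodel exists).

Not valid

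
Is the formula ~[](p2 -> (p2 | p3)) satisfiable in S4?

No, unsatisfiable

1. ~[](p2 -> (p2 | p3)), 0
2. ~(p2 -> (p2 | p3)), 1
3. p2, 1
4. ~(p2 | p3), 1
5. ~p2, 1
6. ~p3, 1
Accessibility: 0R0, 0R1, 1R1
Branch closes: p2 and ~p2 both at 1.
All branches of the tableau close; one closing branch shown above.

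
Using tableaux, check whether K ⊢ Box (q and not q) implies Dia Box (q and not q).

Tableau for the negation not (Box (q and not q) implies Dia Box (q and not q)):
1. not (Box (q and not q) implies Dia Box (q and not q)), w0
2. Box (q and not q), w0
3. not Dia Box (q and not q), w0
The negation has an open branch (countermodel exists).

Not valid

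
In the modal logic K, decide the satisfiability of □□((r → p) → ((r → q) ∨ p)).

1. □□((r → p) → ((r → q) ∨ p)), 0

Yes, satisfiable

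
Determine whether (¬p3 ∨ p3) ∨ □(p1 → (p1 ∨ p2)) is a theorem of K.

Tableau for the negation ¬((¬p3 ∨ p3) ∨ □(p1 → (p1 ∨ p2))):
1. ¬((¬p3 ∨ p3) ∨ □(p1 → (p1 ∨ p2))), w0
2. ¬(¬p3 ∨ p3), w0
3. ¬□(p1 → (p1 ∨ p2)), w0
4. p3, w0
5. ¬p3, w0
Branch closes: p3 and ¬p3 both at w0.
Every branch of the negation's tableau closes; the branch above is one of them.

Valid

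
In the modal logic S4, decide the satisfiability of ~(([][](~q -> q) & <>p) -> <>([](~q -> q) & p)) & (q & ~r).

Unsatisfiable

1. ~(([][](~q -> q) & <>p) -> <>([](~q -> q) & p)) & (q & ~r), w0
2. ~(([][](~q -> q) & <>p) -> <>([](~q -> q) & p)), w0   [&-rule on 1]
3. q & ~r, w0   [&-rule on 1]
4. [][](~q -> q) & <>p, w0   [~->-rule on 2]
5. ~<>([](~q -> q) & p), w0   [~->-rule on 2]
6. q, w0   [&-rule on 3]
7. ~r, w0   [&-rule on 3]
8. [][](~q -> q), w0   [&-rule on 4]
9. <>p, w0   [&-rule on 4]
10. ~([](~q -> q) & p), w0   [~<>-rule on 5 via w0Rw0]
11. [](~q -> q), w0   [[]-rule on 8 via w0Rw0]
12. ~q -> q, w0   [[]-rule on 11 via w0Rw0]
13. ~p, w0   [~&-rule on 10 (branches; this branch)]
14. p, w1   [<>-rule on 9: fresh world w1, w0Rw1]
15. ~([](~q -> q) & p), w1   [~<>-rule on 5 via w0Rw1]
16. [](~q -> q), w1   [[]-rule on 8 via w0Rw1]
17. ~q -> q, w1   [[]-rule on 11 via w0Rw1]
18. ~[](~q -> q), w1   [~&-rule on 15 (branches; this branch)]
19. q, w1   [->-rule on 17 (branches; this branch)]
20. ~(~q -> q), w2   [~[]-rule on 18: fresh world w2, w1Rw2]
21. ~q, w2   [~->-rule on 20]
22. ~([](~q -> q) & p), w2   [~<>-rule on 5 via w0Rw2]
23. [](~q -> q), w2   [[]-rule on 8 via w0Rw2]
24. ~q -> q, w2   [[]-rule on 11 via w0Rw2]
25. ~p, w2   [~&-rule on 22 (branches; this branch)]
26. q, w2   [->-rule on 24 (branches; this branch)]
Accessibility: w0Rw0, w0Rw1, w0Rw2, w1Rw1, w1Rw2, w2Rw2
Branch closes: q and ~q both at w2.
Every branch closes; the branch above is one of them.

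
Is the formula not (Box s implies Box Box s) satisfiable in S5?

1. not (Box s implies Box Box s), u
2. Box s, u
3. not Box Box s, u
4. s, u
5. not Box s, v
6. s, v
7. not s, w
8. s, w
Accessibility: uRu, uRv, uRw, vRu, vRv, vRw, wRu, wRv, wRw
Branch closes: s and not s both at w.
(One branch shown.) All branches close.

Unsatisfiable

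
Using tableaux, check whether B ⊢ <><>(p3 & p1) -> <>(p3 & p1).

Not valid

Tableau for the negation ~(<><>(p3 & p1) -> <>(p3 & p1)):
1. ~(<><>(p3 & p1) -> <>(p3 & p1)), u
2. <><>(p3 & p1), u   [~->-rule on 1]
3. ~<>(p3 & p1), u   [~->-rule on 1]
4. ~(p3 & p1), u   [~<>-rule on 3 via uRu]
5. ~p1, u   [~&-rule on 4 (branches; this branch)]
6. <>(p3 & p1), v   [<>-rule on 2: fresh world v, uRv]
7. ~(p3 & p1), v   [~<>-rule on 3 via uRv]
8. ~p1, v   [~&-rule on 7 (branches; this branch)]
9. p3 & p1, w   [<>-rule on 6: fresh world w, vRw]
10. p3, w   [&-rule on 9]
11. p1, w   [&-rule on 9]
Accessibility: uRu, uRv, vRu, vRv, vRw, wRv, wRw
The negation has an open branch (countermodel exists).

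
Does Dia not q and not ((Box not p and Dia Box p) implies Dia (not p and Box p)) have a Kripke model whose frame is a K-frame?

1. Dia not q and not ((Box not p and Dia Box p) implies Dia (not p and Box p)), 0
2. Dia not q, 0
3. not ((Box not p and Dia Box p) implies Dia (not p and Box p)), 0
4. Box not p and Dia Box p, 0
5. not Dia (not p and Box p), 0
6. Box not p, 0
7. Dia Box p, 0
8. not q, 1
9. not (not p and Box p), 1
10. not p, 1
11. not Box p, 1
12. Box p, 2
13. not (not p and Box p), 2
14. not p, 2
15. not Box p, 2
16. not p, 3
17. not p, 4
18. p, 4
Accessibility: 0R1, 0R2, 1R3, 2R4
Branch closes: p and not p both at 4.
(One branch shown.) All branches close.

Unsatisfiable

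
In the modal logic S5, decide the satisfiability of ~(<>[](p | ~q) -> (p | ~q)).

1. ~(<>[](p | ~q) -> (p | ~q)), 0
2. <>[](p | ~q), 0
3. ~(p | ~q), 0
4. ~p, 0
5. q, 0
6. [](p | ~q), 1
7. p | ~q, 0
8. p | ~q, 1
9. ~q, 0
Accessibility: 0R0, 0R1, 1R0, 1R1
Branch closes: q and ~q both at 0.
Every branch closes; the branch above is one of them.

Unsatisfiable (every branch closes)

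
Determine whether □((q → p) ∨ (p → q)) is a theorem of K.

Tableau for the negation ¬□((q → p) ∨ (p → q)):
1. ¬□((q → p) ∨ (p → q)), w0
2. ¬((q → p) ∨ (p → q)), w1   [¬□-rule on 1: fresh world w1, w0Rw1]
3. ¬(q → p), w1   [¬∨-rule on 2]
4. ¬(p → q), w1   [¬∨-rule on 2]
5. q, w1   [¬→-rule on 3]
6. ¬p, w1   [¬→-rule on 3]
7. p, w1   [¬→-rule on 4]
8. ¬q, w1   [¬→-rule on 4]
Accessibility: w0Rw1
Branch closes: p and ¬p both at w1.
All branches of the negation close; one closing branch shown above.

Yes, valid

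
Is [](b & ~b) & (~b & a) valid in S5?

Tableau for the negation ~([](b & ~b) & (~b & a)):
1. ~([](b & ~b) & (~b & a)), u
2. ~(~b & a), u
3. ~a, u
Accessibility: uRu
The negation has an open branch (countermodel exists).

Not valid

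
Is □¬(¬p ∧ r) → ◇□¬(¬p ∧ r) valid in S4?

Tableau for the negation ¬(□¬(¬p ∧ r) → ◇□¬(¬p ∧ r)):
1. ¬(□¬(¬p ∧ r) → ◇□¬(¬p ∧ r)), 0
2. □¬(¬p ∧ r), 0
3. ¬◇□¬(¬p ∧ r), 0
4. ¬(¬p ∧ r), 0
5. ¬□¬(¬p ∧ r), 0
6. ¬r, 0
7. ¬p ∧ r, 1
8. ¬p, 1
9. r, 1
10. ¬(¬p ∧ r), 1
11. ¬□¬(¬p ∧ r), 1
12. ¬r, 1
Accessibility: 0R0, 0R1, 1R1
Branch closes: r and ¬r both at 1.
All branches of the negation close; one closing branch shown above.

Valid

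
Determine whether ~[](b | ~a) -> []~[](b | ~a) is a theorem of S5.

Tableau for the negation ~(~[](b | ~a) -> []~[](b | ~a)):
1. ~(~[](b | ~a) -> []~[](b | ~a)), 0
2. ~[](b | ~a), 0
3. ~[]~[](b | ~a), 0
4. ~(b | ~a), 1
5. ~b, 1
6. a, 1
7. [](b | ~a), 2
8. b | ~a, 0
9. b | ~a, 1
10. b | ~a, 2
11. ~a, 0
12. ~a, 1
Accessibility: 0R0, 0R1, 0R2, 1R0, 1R1, 1R2, 2R0, 2R1, 2R2
Branch closes: a and ~a both at 1.
Every branch of the negation's tableau closes; the branch above is one of them.

Valid in S5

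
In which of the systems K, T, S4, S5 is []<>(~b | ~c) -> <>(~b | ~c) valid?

T, S4, S5

K-tableau for the negation ~([]<>(~b | ~c) -> <>(~b | ~c)):
1. ~([]<>(~b | ~c) -> <>(~b | ~c)), w0
2. []<>(~b | ~c), w0
3. ~<>(~b | ~c), w0
Complete open branch: countermodel on a K-frame, so not valid in K.
T-tableau for the negation ~([]<>(~b | ~c) -> <>(~b | ~c)):
1. ~([]<>(~b | ~c) -> <>(~b | ~c)), w0
2. []<>(~b | ~c), w0
3. ~<>(~b | ~c), w0
4. <>(~b | ~c), w0
5. ~(~b | ~c), w0
6. b, w0
7. c, w0
8. ~b | ~c, w1
9. <>(~b | ~c), w1
10. ~(~b | ~c), w1
11. b, w1
12. c, w1
13. ~c, w1
Accessibility: w0Rw0, w0Rw1, w1Rw1
Branch closes: c and ~c both at w1.
Every branch closes (one shown): valid in T, hence also in S4, S5 (every theorem of T is a theorem of S4 and S5).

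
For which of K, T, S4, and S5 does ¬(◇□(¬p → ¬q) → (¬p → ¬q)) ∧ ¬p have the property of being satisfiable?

K, T, S4

S4-tableau for the formula:
1. ¬(◇□(¬p → ¬q) → (¬p → ¬q)) ∧ ¬p, u
2. ¬(◇□(¬p → ¬q) → (¬p → ¬q)), u   [∧-rule on 1]
3. ¬p, u   [∧-rule on 1]
4. ◇□(¬p → ¬q), u   [¬→-rule on 2]
5. ¬(¬p → ¬q), u   [¬→-rule on 2]
6. q, u   [¬→-rule on 5]
7. □(¬p → ¬q), v   [◇-rule on 4: fresh world v, uRv]
8. ¬p → ¬q, v   [□-rule on 7 via vRv]
9. ¬q, v   [→-rule on 8 (branches; this branch)]
Accessibility: uRu, uRv, vRv
Complete open branch: satisfiable in S4, hence also in K, T (this S4-model is also a K-model and a T-model).
S5-tableau for the formula:
1. ¬(◇□(¬p → ¬q) → (¬p → ¬q)) ∧ ¬p, u
2. ¬(◇□(¬p → ¬q) → (¬p → ¬q)), u   [∧-rule on 1]
3. ¬p, u   [∧-rule on 1]
4. ◇□(¬p → ¬q), u   [¬→-rule on 2]
5. ¬(¬p → ¬q), u   [¬→-rule on 2]
6. q, u   [¬→-rule on 5]
7. □(¬p → ¬q), v   [◇-rule on 4: fresh world v, uRv]
8. ¬p → ¬q, u   [□-rule on 7 via vRu]
9. ¬p → ¬q, v   [□-rule on 7 via vRv]
10. ¬q, u   [→-rule on 8 (branches; this branch)]
Accessibility: uRu, uRv, vRu, vRv
Branch closes: q and ¬q both at u.
Every branch closes (one shown): unsatisfiable in S5.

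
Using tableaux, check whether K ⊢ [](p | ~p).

Valid in K

Tableau for the negation ~[](p | ~p):
1. ~[](p | ~p), u
2. ~(p | ~p), v
3. ~p, v
4. p, v
Accessibility: uRv
Branch closes: p and ~p both at v.
All branches of the negation close; one closing branch shown above.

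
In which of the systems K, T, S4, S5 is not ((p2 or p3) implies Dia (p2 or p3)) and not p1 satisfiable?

T-tableau for the formula:
1. not ((p2 or p3) implies Dia (p2 or p3)) and not p1, w0
2. not ((p2 or p3) implies Dia (p2 or p3)), w0   [and-rule on 1]
3. not p1, w0   [and-rule on 1]
4. p2 or p3, w0   [neg-implies-rule on 2]
5. not Dia (p2 or p3), w0   [neg-implies-rule on 2]
6. not (p2 or p3), w0   [neg-Dia-rule on 5 via w0Rw0]
7. not p2, w0   [neg-or-rule on 6]
8. not p3, w0   [neg-or-rule on 6]
9. p3, w0   [or-rule on 4 (branches; this branch)]
Accessibility: w0Rw0
Branch closes: p3 and not p3 both at w0.
Every branch closes (one shown): unsatisfiable in T, hence also in S4, S5 (every S4/S5-frame is a T-frame).
K-tableau for the formula:
1. not ((p2 or p3) implies Dia (p2 or p3)) and not p1, w0
2. not ((p2 or p3) implies Dia (p2 or p3)), w0   [and-rule on 1]
3. not p1, w0   [and-rule on 1]
4. p2 or p3, w0   [neg-implies-rule on 2]
5. not Dia (p2 or p3), w0   [neg-implies-rule on 2]
6. p3, w0   [or-rule on 4 (branches; this branch)]
Complete open branch: satisfiable in K.

K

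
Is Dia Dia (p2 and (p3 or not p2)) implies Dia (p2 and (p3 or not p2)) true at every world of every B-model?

Tableau for the negation not (Dia Dia (p2 and (p3 or not p2)) implies Dia (p2 and (p3 or not p2))):
1. not (Dia Dia (p2 and (p3 or not p2)) implies Dia (p2 and (p3 or not p2))), w0
2. Dia Dia (p2 and (p3 or not p2)), w0
3. not Dia (p2 and (p3 or not p2)), w0
4. not (p2 and (p3 or not p2)), w0
5. not (p3 or not p2), w0
6. not p3, w0
7. p2, w0
8. Dia (p2 and (p3 or not p2)), w1
9. not (p2 and (p3 or not p2)), w1
10. not (p3 or not p2), w1
11. not p3, w1
12. p2, w1
13. p2 and (p3 or not p2), w2
14. p2, w2
15. p3 or not p2, w2
16. p3, w2
Accessibility: w0Rw0, w0Rw1, w1Rw0, w1Rw1, w1Rw2, w2Rw1, w2Rw2
The negation has an open branch (countermodel exists).

No, not valid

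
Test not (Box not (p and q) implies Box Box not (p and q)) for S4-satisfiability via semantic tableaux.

No, unsatisfiable

1. not (Box not (p and q) implies Box Box not (p and q)), 0
2. Box not (p and q), 0
3. not Box Box not (p and q), 0
4. not (p and q), 0
5. not q, 0
6. not Box not (p and q), 1
7. not (p and q), 1
8. not q, 1
9. p and q, 2
10. p, 2
11. q, 2
12. not (p and q), 2
13. not q, 2
Accessibility: 0R0, 0R1, 0R2, 1R1, 1R2, 2R2
Branch closes: q and not q both at 2.
(One branch shown.) All branches close.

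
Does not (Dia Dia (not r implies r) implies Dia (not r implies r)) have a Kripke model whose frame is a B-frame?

Yes, satisfiable

1. not (Dia Dia (not r implies r) implies Dia (not r implies r)), w0
2. Dia Dia (not r implies r), w0
3. not Dia (not r implies r), w0
4. not (not r implies r), w0
5. not r, w0
6. Dia (not r implies r), w1
7. not (not r implies r), w1
8. not r, w1
9. not r implies r, w2
10. r, w2
Accessibility: w0Rw0, w0Rw1, w1Rw0, w1Rw1, w1Rw2, w2Rw1, w2Rw2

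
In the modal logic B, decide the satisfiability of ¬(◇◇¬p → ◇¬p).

1. ¬(◇◇¬p → ◇¬p), w0
2. ◇◇¬p, w0
3. ¬◇¬p, w0
4. p, w0
5. ◇¬p, w1
6. p, w1
7. ¬p, w2
Accessibility: w0Rw0, w0Rw1, w1Rw0, w1Rw1, w1Rw2, w2Rw1, w2Rw2

Yes, satisfiable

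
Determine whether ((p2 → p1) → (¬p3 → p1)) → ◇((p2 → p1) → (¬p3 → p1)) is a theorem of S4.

Tableau for the negation ¬(((p2 → p1) → (¬p3 → p1)) → ◇((p2 → p1) → (¬p3 → p1))):
1. ¬(((p2 → p1) → (¬p3 → p1)) → ◇((p2 → p1) → (¬p3 → p1))), 0
2. (p2 → p1) → (¬p3 → p1), 0
3. ¬◇((p2 → p1) → (¬p3 → p1)), 0
4. ¬((p2 → p1) → (¬p3 → p1)), 0
5. p2 → p1, 0
6. ¬(¬p3 → p1), 0
7. ¬p3, 0
8. ¬p1, 0
9. ¬p3 → p1, 0
10. ¬p2, 0
11. p1, 0
Accessibility: 0R0
Branch closes: p1 and ¬p1 both at 0.
All branches of the negation close; one closing branch shown above.

Yes, valid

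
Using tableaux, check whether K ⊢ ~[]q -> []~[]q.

Not valid

Tableau for the negation ~(~[]q -> []~[]q):
1. ~(~[]q -> []~[]q), 0
2. ~[]q, 0
3. ~[]~[]q, 0
4. ~q, 1
5. []q, 2
Accessibility: 0R1, 0R2
The negation has an open branch (countermodel exists).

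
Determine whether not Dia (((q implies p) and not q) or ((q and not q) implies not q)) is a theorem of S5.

Tableau for the negation Dia (((q implies p) and not q) or ((q and not q) implies not q)):
1. Dia (((q implies p) and not q) or ((q and not q) implies not q)), w0
2. ((q implies p) and not q) or ((q and not q) implies not q), w1   [Dia-rule on 1: fresh world w1, w0Rw1]
3. (q and not q) implies not q, w1   [or-rule on 2 (branches; this branch)]
4. not q, w1   [implies-rule on 3 (branches; this branch)]
Accessibility: w0Rw0, w0Rw1, w1Rw0, w1Rw1
The negation has an open branch (countermodel exists).

Not valid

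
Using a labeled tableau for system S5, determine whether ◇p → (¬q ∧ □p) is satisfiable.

1. ◇p → (¬q ∧ □p), w0
2. ¬q ∧ □p, w0
3. ¬q, w0
4. □p, w0
5. p, w0
Accessibility: w0Rw0

Satisfiable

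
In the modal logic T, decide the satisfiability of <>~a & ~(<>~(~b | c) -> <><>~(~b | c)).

Unsatisfiable

1. <>~a & ~(<>~(~b | c) -> <><>~(~b | c)), u
2. <>~a, u
3. ~(<>~(~b | c) -> <><>~(~b | c)), u
4. <>~(~b | c), u
5. ~<><>~(~b | c), u
6. ~<>~(~b | c), u
7. ~b | c, u
8. c, u
9. ~a, v
10. ~<>~(~b | c), v
11. ~b | c, v
12. c, v
13. ~(~b | c), w
14. b, w
15. ~c, w
16. ~<>~(~b | c), w
17. ~b | c, w
18. c, w
Accessibility: uRu, uRv, uRw, vRv, wRw
Branch closes: c and ~c both at w.
Every branch closes; the branch above is one of them.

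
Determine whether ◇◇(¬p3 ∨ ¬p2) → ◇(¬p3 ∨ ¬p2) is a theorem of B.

Tableau for the negation ¬(◇◇(¬p3 ∨ ¬p2) → ◇(¬p3 ∨ ¬p2)):
1. ¬(◇◇(¬p3 ∨ ¬p2) → ◇(¬p3 ∨ ¬p2)), w0
2. ◇◇(¬p3 ∨ ¬p2), w0
3. ¬◇(¬p3 ∨ ¬p2), w0
4. ¬(¬p3 ∨ ¬p2), w0
5. p3, w0
6. p2, w0
7. ◇(¬p3 ∨ ¬p2), w1
8. ¬(¬p3 ∨ ¬p2), w1
9. p3, w1
10. p2, w1
11. ¬p3 ∨ ¬p2, w2
12. ¬p2, w2
Accessibility: w0Rw0, w0Rw1, w1Rw0, w1Rw1, w1Rw2, w2Rw1, w2Rw2
The negation has an open branch (countermodel exists).

No, not valid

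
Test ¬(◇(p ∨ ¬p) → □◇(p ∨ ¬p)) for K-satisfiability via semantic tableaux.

1. ¬(◇(p ∨ ¬p) → □◇(p ∨ ¬p)), w0
2. ◇(p ∨ ¬p), w0   [¬→-rule on 1]
3. ¬□◇(p ∨ ¬p), w0   [¬→-rule on 1]
4. p ∨ ¬p, w1   [◇-rule on 2: fresh world w1, w0Rw1]
5. ¬p, w1   [∨-rule on 4 (branches; this branch)]
6. ¬◇(p ∨ ¬p), w2   [¬□-rule on 3: fresh world w2, w0Rw2]
Accessibility: w0Rw1, w0Rw2

Satisfiable (open branch found)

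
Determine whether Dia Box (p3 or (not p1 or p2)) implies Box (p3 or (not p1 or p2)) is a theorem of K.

Tableau for the negation not (Dia Box (p3 or (not p1 or p2)) implies Box (p3 or (not p1 or p2))):
1. not (Dia Box (p3 or (not p1 or p2)) implies Box (p3 or (not p1 or p2))), 0
2. Dia Box (p3 or (not p1 or p2)), 0   [neg-implies-rule on 1]
3. not Box (p3 or (not p1 or p2)), 0   [neg-implies-rule on 1]
4. Box (p3 or (not p1 or p2)), 1   [Dia-rule on 2: fresh world 1, 0R1]
5. not (p3 or (not p1 or p2)), 2   [neg-Box-rule on 3: fresh world 2, 0R2]
6. not p3, 2   [neg-or-rule on 5]
7. not (not p1 or p2), 2   [neg-or-rule on 5]
8. p1, 2   [neg-or-rule on 7]
9. not p2, 2   [neg-or-rule on 7]
Accessibility: 0R1, 0R2
The negation has an open branch (countermodel exists).

No, not valid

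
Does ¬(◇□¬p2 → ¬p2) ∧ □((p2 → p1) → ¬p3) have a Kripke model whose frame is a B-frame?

Unsatisfiable

1. ¬(◇□¬p2 → ¬p2) ∧ □((p2 → p1) → ¬p3), 0
2. ¬(◇□¬p2 → ¬p2), 0
3. □((p2 → p1) → ¬p3), 0
4. ◇□¬p2, 0
5. p2, 0
6. (p2 → p1) → ¬p3, 0
7. ¬(p2 → p1), 0
8. ¬p1, 0
9. □¬p2, 1
10. (p2 → p1) → ¬p3, 1
11. ¬p2, 0
Accessibility: 0R0, 0R1, 1R0, 1R1
Branch closes: p2 and ¬p2 both at 0.
Every branch closes; the branch above is one of them.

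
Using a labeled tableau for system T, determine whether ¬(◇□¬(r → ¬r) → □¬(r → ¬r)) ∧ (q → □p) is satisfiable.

1. ¬(◇□¬(r → ¬r) → □¬(r → ¬r)) ∧ (q → □p), 0
2. ¬(◇□¬(r → ¬r) → □¬(r → ¬r)), 0
3. q → □p, 0
4. ◇□¬(r → ¬r), 0
5. ¬□¬(r → ¬r), 0
6. □p, 0
7. p, 0
8. □¬(r → ¬r), 1
9. p, 1
10. ¬(r → ¬r), 1
11. r, 1
12. r → ¬r, 2
13. p, 2
14. ¬r, 2
Accessibility: 0R0, 0R1, 0R2, 1R1, 2R2

Satisfiable (open branch found)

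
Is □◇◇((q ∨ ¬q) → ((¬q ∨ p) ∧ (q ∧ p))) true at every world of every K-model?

Not valid

Tableau for the negation ¬□◇◇((q ∨ ¬q) → ((¬q ∨ p) ∧ (q ∧ p))):
1. ¬□◇◇((q ∨ ¬q) → ((¬q ∨ p) ∧ (q ∧ p))), 0
2. ¬◇◇((q ∨ ¬q) → ((¬q ∨ p) ∧ (q ∧ p))), 1
Accessibility: 0R1
The negation has an open branch (countermodel exists).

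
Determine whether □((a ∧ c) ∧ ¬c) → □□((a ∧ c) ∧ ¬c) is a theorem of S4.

Tableau for the negation ¬(□((a ∧ c) ∧ ¬c) → □□((a ∧ c) ∧ ¬c)):
1. ¬(□((a ∧ c) ∧ ¬c) → □□((a ∧ c) ∧ ¬c)), w0
2. □((a ∧ c) ∧ ¬c), w0   [¬→-rule on 1]
3. ¬□□((a ∧ c) ∧ ¬c), w0   [¬→-rule on 1]
4. (a ∧ c) ∧ ¬c, w0   [□-rule on 2 via w0Rw0]
5. a ∧ c, w0   [∧-rule on 4]
6. ¬c, w0   [∧-rule on 4]
7. a, w0   [∧-rule on 5]
8. c, w0   [∧-rule on 5]
Accessibility: w0Rw0
Branch closes: c and ¬c both at w0.
Every branch of the negation's tableau closes; the branch above is one of them.

Valid in S4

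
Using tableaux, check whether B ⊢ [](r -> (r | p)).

Tableau for the negation ~[](r -> (r | p)):
1. ~[](r -> (r | p)), u
2. ~(r -> (r | p)), v
3. r, v
4. ~(r | p), v
5. ~r, v
6. ~p, v
Accessibility: uRu, uRv, vRu, vRv
Branch closes: r and ~r both at v.
Every branch of the negation's tableau closes; the branch above is one of them.

Valid in B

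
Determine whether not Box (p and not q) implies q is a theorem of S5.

Not valid

Tableau for the negation not (not Box (p and not q) implies q):
1. not (not Box (p and not q) implies q), 0
2. not Box (p and not q), 0   [neg-implies-rule on 1]
3. not q, 0   [neg-implies-rule on 1]
4. not (p and not q), 1   [neg-Box-rule on 2: fresh world 1, 0R1]
5. q, 1   [neg-and-rule on 4 (branches; this branch)]
Accessibility: 0R0, 0R1, 1R0, 1R1
The negation has an open branch (countermodel exists).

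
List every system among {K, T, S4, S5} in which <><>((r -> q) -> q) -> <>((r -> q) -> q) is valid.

S4, S5

S4-tableau for the negation ~(<><>((r -> q) -> q) -> <>((r -> q) -> q)):
1. ~(<><>((r -> q) -> q) -> <>((r -> q) -> q)), w0
2. <><>((r -> q) -> q), w0
3. ~<>((r -> q) -> q), w0
4. ~((r -> q) -> q), w0
5. r -> q, w0
6. ~q, w0
7. ~r, w0
8. <>((r -> q) -> q), w1
9. ~((r -> q) -> q), w1
10. r -> q, w1
11. ~q, w1
12. ~r, w1
13. (r -> q) -> q, w2
14. ~((r -> q) -> q), w2
15. r -> q, w2
16. ~q, w2
17. ~(r -> q), w2
18. r, w2
19. q, w2
Accessibility: w0Rw0, w0Rw1, w0Rw2, w1Rw1, w1Rw2, w2Rw2
Branch closes: q and ~q both at w2.
Every branch closes (one shown): valid in S4, hence also in S5 (every theorem of S4 is a theorem of S5).
T-tableau for the negation ~(<><>((r -> q) -> q) -> <>((r -> q) -> q)):
1. ~(<><>((r -> q) -> q) -> <>((r -> q) -> q)), w0
2. <><>((r -> q) -> q), w0
3. ~<>((r -> q) -> q), w0
4. ~((r -> q) -> q), w0
5. r -> q, w0
6. ~q, w0
7. ~r, w0
8. <>((r -> q) -> q), w1
9. ~((r -> q) -> q), w1
10. r -> q, w1
11. ~q, w1
12. ~r, w1
13. (r -> q) -> q, w2
14. q, w2
Accessibility: w0Rw0, w0Rw1, w1Rw1, w1Rw2, w2Rw2
Complete open branch: countermodel on a T-frame, so not valid in T, nor in K (the same frame is also a K-frame).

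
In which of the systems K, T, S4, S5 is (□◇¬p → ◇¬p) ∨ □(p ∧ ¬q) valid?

T-tableau for the negation ¬((□◇¬p → ◇¬p) ∨ □(p ∧ ¬q)):
1. ¬((□◇¬p → ◇¬p) ∨ □(p ∧ ¬q)), u
2. ¬(□◇¬p → ◇¬p), u
3. ¬□(p ∧ ¬q), u
4. □◇¬p, u
5. ¬◇¬p, u
6. ◇¬p, u
7. p, u
8. ¬(p ∧ ¬q), v
9. ◇¬p, v
10. p, v
11. q, v
12. ¬p, w
13. ◇¬p, w
14. p, w
Accessibility: uRu, uRv, uRw, vRv, wRw
Branch closes: p and ¬p both at w.
Every branch closes (one shown): valid in T, hence also in S4, S5 (every theorem of T is a theorem of S4 and S5).
K-tableau for the negation ¬((□◇¬p → ◇¬p) ∨ □(p ∧ ¬q)):
1. ¬((□◇¬p → ◇¬p) ∨ □(p ∧ ¬q)), u
2. ¬(□◇¬p → ◇¬p), u
3. ¬□(p ∧ ¬q), u
4. □◇¬p, u
5. ¬◇¬p, u
6. ¬(p ∧ ¬q), v
7. ◇¬p, v
8. p, v
9. q, v
10. ¬p, w
Accessibility: uRv, vRw
Complete open branch: countermodel on a K-frame, so not valid in K.

T, S4, S5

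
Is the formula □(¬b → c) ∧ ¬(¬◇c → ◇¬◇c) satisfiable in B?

1. □(¬b → c) ∧ ¬(¬◇c → ◇¬◇c), u
2. □(¬b → c), u
3. ¬(¬◇c → ◇¬◇c), u
4. ¬◇c, u
5. ¬◇¬◇c, u
6. ¬b → c, u
7. ¬c, u
8. ◇c, u
9. b, u
10. c, v
11. ¬b → c, v
12. ¬c, v
Accessibility: uRu, uRv, vRu, vRv
Branch closes: c and ¬c both at v.
Every branch closes; the branch above is one of them.

Unsatisfiable (every branch closes)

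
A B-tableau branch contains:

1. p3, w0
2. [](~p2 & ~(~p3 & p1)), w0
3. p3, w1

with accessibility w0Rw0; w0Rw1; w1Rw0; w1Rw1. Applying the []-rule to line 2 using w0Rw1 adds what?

~p2 & ~(~p3 & p1), w1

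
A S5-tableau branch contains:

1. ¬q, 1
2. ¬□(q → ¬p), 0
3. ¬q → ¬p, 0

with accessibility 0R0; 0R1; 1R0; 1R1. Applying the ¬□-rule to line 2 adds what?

a fresh world 2 with 0R2, and ¬(q → ¬p) at 2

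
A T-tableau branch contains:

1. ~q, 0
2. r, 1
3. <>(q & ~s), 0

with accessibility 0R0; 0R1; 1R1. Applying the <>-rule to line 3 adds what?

a fresh world 2 with 0R2, and q & ~s at 2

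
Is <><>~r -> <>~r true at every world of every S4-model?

Valid

Tableau for the negation ~(<><>~r -> <>~r):
1. ~(<><>~r -> <>~r), w0
2. <><>~r, w0   [~->-rule on 1]
3. ~<>~r, w0   [~->-rule on 1]
4. r, w0   [~<>-rule on 3 via w0Rw0]
5. <>~r, w1   [<>-rule on 2: fresh world w1, w0Rw1]
6. r, w1   [~<>-rule on 3 via w0Rw1]
7. ~r, w2   [<>-rule on 5: fresh world w2, w1Rw2]
8. r, w2   [~<>-rule on 3 via w0Rw2]
Accessibility: w0Rw0, w0Rw1, w0Rw2, w1Rw1, w1Rw2, w2Rw2
Branch closes: r and ~r both at w2.
Every branch of the negation's tableau closes; the branch above is one of them.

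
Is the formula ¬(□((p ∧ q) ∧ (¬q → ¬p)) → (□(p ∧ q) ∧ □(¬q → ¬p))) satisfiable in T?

1. ¬(□((p ∧ q) ∧ (¬q → ¬p)) → (□(p ∧ q) ∧ □(¬q → ¬p))), u
2. □((p ∧ q) ∧ (¬q → ¬p)), u
3. ¬(□(p ∧ q) ∧ □(¬q → ¬p)), u
4. (p ∧ q) ∧ (¬q → ¬p), u
5. p ∧ q, u
6. ¬q → ¬p, u
7. p, u
8. q, u
9. ¬□(¬q → ¬p), u
10. ¬(¬q → ¬p), v
11. ¬q, v
12. p, v
13. (p ∧ q) ∧ (¬q → ¬p), v
14. p ∧ q, v
15. ¬q → ¬p, v
16. q, v
Accessibility: uRu, uRv, vRv
Branch closes: q and ¬q both at v.
Every branch closes; the branch above is one of them.

Unsatisfiable (every branch closes)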